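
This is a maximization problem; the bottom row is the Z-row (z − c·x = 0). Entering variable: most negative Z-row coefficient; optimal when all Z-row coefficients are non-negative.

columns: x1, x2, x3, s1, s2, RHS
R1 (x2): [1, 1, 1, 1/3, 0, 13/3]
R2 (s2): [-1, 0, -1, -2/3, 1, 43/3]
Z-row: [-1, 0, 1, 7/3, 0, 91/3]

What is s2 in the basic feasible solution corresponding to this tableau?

43/3

s2 is basic (row 2); its value is the RHS of that row, 43/3.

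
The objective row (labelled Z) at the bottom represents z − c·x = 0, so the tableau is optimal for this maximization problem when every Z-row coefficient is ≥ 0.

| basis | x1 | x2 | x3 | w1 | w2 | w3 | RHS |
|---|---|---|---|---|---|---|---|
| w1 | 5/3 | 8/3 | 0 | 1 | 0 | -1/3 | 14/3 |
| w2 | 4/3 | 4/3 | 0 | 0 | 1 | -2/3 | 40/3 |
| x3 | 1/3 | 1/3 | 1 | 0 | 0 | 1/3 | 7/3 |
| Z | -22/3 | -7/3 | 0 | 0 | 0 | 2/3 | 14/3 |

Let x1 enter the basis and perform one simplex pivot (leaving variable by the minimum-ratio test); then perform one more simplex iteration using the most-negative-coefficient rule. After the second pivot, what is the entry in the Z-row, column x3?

2

Ratio test on column x1 — row 1: (14/3)/(5/3) = 14/5; row 2: (40/3)/(4/3) = 10; row 3: (7/3)/(1/3) = 7. Minimum is 14/5 at row 1 (w1 leaves); pivot element 5/3.
Divide row 1 by 5/3; eliminate column x1 from the other rows.
Second iteration: most negative Z-row entry is -4/5 in column w3, so w3 enters.
Ratio test on column w3 — row 1: entry -1/5 ≤ 0; row 2: entry -2/5 ≤ 0; row 3: (7/5)/(2/5) = 7/2. Minimum is 7/2 at row 3 (x3 leaves); pivot element 2/5.
Divide row 3 by 2/5; eliminate column w3 from the other rows.
After both pivots, the entry at the Z-row, column x3 is 2.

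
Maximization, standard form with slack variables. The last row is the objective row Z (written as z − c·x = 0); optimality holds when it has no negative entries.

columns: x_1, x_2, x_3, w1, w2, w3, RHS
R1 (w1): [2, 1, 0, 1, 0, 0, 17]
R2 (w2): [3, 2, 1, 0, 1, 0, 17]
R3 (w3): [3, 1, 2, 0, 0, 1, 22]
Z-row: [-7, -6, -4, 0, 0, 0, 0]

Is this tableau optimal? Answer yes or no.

no

The Z-row has a negative entry -7 in column x_1, so it is not optimal.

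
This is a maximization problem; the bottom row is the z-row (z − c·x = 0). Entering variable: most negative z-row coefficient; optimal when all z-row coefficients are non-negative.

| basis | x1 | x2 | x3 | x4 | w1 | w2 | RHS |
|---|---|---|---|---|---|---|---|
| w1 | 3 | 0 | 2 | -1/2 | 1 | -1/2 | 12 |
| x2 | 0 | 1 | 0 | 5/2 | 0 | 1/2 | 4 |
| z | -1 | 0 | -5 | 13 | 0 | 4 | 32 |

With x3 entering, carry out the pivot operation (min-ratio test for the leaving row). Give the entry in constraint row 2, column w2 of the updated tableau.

1/2

Ratio test on column x3 — row 1: 12/2 = 6; row 2: entry 0 ≤ 0. Minimum is 6 at row 1 (w1 leaves); pivot element 2.
Divide row 1 by 2; eliminate column x3 from the other rows.
Row 2 update in column w2: 1/2 − 0·(-1/4) = 1/2.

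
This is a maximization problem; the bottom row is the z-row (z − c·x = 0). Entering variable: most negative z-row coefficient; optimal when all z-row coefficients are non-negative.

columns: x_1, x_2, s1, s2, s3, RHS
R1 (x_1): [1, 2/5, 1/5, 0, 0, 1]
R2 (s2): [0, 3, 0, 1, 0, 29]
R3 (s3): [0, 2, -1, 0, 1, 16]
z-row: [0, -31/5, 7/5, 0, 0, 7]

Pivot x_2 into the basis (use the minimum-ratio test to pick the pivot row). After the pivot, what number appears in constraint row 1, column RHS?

5/2

Ratio test on column x_2 — row 1: 1/(2/5) = 5/2; row 2: 29/3 = 29/3; row 3: 16/2 = 8. Minimum is 5/2 at row 1 (x_1 leaves); pivot element 2/5.
Divide row 1 by 2/5; eliminate column x_2 from the other rows.
In the new row 1, the RHS entry is the old entry divided by the pivot: 1/(2/5) = 5/2.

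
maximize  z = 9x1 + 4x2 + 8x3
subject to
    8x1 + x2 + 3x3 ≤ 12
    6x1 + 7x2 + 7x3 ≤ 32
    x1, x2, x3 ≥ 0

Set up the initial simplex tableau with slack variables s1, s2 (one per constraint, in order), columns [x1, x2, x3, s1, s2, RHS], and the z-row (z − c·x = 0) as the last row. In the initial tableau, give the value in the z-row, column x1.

The z-row carries the negated objective coefficients: the x1 entry is -9.

-9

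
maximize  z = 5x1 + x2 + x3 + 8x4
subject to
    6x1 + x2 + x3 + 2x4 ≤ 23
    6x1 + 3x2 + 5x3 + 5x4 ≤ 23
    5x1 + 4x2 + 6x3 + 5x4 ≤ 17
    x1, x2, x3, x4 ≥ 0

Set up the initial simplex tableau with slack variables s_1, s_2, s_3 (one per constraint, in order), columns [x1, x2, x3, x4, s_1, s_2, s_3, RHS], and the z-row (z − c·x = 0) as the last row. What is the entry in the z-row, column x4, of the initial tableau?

-8

The z-row carries the negated objective coefficients: the x4 entry is -8.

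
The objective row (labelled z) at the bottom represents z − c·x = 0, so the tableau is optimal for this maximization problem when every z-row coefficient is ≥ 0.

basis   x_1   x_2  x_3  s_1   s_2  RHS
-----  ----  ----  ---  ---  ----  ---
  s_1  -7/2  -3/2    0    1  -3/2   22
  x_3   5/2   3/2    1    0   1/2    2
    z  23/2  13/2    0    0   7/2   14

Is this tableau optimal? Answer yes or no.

yes

Every z-row coefficient is ≥ 0, so the tableau is optimal.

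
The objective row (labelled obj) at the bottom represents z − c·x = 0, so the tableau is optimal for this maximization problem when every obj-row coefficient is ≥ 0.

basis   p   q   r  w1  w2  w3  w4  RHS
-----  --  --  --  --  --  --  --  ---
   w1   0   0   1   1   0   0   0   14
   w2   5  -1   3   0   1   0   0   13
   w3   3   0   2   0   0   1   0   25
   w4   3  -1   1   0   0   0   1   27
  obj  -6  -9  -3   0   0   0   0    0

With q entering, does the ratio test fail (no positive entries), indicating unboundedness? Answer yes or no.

yes

Every constraint-row entry in column q is ≤ 0, so increasing q is unbounded.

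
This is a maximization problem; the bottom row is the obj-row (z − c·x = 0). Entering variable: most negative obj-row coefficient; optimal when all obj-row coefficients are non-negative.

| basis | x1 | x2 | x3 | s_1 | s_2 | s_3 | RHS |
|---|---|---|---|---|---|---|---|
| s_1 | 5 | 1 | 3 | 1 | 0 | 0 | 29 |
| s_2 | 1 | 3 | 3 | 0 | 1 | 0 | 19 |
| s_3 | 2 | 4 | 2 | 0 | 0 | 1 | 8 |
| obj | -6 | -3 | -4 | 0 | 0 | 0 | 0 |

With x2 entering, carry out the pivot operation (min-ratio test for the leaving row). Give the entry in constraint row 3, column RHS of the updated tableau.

2

Ratio test on column x2 — row 1: 29/1 = 29; row 2: 19/3 = 19/3; row 3: 8/4 = 2. Minimum is 2 at row 3 (s_3 leaves); pivot element 4.
Divide row 3 by 4; eliminate column x2 from the other rows.
In the new row 3, the RHS entry is the old entry divided by the pivot: 8/4 = 2.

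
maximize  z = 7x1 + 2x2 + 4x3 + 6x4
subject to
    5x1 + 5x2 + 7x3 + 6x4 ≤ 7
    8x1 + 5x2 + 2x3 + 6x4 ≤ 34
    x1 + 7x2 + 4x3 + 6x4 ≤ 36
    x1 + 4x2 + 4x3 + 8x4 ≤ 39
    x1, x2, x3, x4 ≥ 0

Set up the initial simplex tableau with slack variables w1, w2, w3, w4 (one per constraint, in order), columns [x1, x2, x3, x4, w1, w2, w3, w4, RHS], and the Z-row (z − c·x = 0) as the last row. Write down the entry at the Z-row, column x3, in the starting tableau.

The Z-row carries the negated objective coefficients: the x3 entry is -4.

-4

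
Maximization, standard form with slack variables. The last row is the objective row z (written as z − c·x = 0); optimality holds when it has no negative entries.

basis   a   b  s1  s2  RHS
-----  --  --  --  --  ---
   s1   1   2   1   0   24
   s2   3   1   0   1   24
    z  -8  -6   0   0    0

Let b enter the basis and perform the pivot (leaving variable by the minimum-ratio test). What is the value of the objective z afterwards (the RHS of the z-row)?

72

Ratio test on column b — row 1: 24/2 = 12; row 2: 24/1 = 24. Minimum is 12 at row 1 (s1 leaves); pivot element 2.
Pivot on row 1; the z-row RHS becomes 0 − (-6)·12 = 72.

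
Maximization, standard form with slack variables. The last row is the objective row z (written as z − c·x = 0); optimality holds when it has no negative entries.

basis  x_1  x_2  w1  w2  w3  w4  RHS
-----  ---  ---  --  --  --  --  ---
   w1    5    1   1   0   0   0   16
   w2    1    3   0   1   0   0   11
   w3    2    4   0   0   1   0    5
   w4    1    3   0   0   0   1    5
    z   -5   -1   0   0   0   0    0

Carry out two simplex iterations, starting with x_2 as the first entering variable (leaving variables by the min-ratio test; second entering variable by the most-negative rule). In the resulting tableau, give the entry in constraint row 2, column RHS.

17/2

Ratio test on column x_2 — row 1: 16/1 = 16; row 2: 11/3 = 11/3; row 3: 5/4 = 5/4; row 4: 5/3 = 5/3. Minimum is 5/4 at row 3 (w3 leaves); pivot element 4.
Divide row 3 by 4; eliminate column x_2 from the other rows.
Second iteration: most negative z-row entry is -9/2 in column x_1, so x_1 enters.
Ratio test on column x_1 — row 1: (59/4)/(9/2) = 59/18; row 2: entry -1/2 ≤ 0; row 3: (5/4)/(1/2) = 5/2; row 4: entry -1/2 ≤ 0. Minimum is 5/2 at row 3 (x_2 leaves); pivot element 1/2.
Divide row 3 by 1/2; eliminate column x_1 from the other rows.
After both pivots, the entry at constraint row 2, column RHS is 17/2.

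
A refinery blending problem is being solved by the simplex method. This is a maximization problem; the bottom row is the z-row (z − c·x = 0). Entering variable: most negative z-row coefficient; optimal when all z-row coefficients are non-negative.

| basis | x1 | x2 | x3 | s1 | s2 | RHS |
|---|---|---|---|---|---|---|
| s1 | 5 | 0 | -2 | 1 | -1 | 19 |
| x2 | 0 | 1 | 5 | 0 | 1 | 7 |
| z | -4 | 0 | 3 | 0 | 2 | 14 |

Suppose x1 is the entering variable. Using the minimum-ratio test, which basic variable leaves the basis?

s1

Column x1 entries and ratios — s1: 19/5 = 19/5; x2: 0 ≤ 0, skip.
Smallest ratio is 19/5 in the row of s1, so s1 leaves.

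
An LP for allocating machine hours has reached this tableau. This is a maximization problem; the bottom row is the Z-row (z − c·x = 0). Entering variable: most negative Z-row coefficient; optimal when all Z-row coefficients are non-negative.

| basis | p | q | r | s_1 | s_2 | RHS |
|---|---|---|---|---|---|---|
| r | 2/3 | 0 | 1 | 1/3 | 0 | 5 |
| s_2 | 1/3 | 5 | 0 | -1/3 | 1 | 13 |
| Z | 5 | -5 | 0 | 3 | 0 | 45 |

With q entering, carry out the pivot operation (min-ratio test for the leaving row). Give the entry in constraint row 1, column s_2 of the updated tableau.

Ratio test on column q — row 1: entry 0 ≤ 0; row 2: 13/5 = 13/5. Minimum is 13/5 at row 2 (s_2 leaves); pivot element 5.
Divide row 2 by 5; eliminate column q from the other rows.
Row 1 update in column s_2: 0 − 0·(1/5) = 0.

0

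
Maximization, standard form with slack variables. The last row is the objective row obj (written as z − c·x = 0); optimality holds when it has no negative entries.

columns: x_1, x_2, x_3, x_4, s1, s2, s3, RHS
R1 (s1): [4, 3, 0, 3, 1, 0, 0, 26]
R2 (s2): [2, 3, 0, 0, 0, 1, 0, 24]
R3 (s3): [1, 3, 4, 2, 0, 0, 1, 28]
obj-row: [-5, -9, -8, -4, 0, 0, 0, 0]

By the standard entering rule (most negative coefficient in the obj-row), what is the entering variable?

x_2

Negative obj-row entries: x_1: -5, x_2: -9, x_3: -8, x_4: -4.
The most negative is -9 in column x_2, so x_2 enters.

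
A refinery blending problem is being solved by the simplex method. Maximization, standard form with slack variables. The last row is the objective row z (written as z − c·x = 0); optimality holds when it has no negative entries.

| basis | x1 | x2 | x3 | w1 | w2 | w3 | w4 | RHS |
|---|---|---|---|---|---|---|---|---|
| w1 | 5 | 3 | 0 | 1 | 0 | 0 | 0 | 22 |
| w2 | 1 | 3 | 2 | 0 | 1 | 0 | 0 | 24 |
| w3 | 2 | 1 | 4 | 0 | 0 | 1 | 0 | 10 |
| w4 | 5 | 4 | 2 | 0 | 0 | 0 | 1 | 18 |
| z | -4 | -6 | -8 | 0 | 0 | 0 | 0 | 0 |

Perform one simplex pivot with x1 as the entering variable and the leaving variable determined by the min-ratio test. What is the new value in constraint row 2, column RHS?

102/5

Ratio test on column x1 — row 1: 22/5 = 22/5; row 2: 24/1 = 24; row 3: 10/2 = 5; row 4: 18/5 = 18/5. Minimum is 18/5 at row 4 (w4 leaves); pivot element 5.
Divide row 4 by 5; eliminate column x1 from the other rows.
Row 2 update in column RHS: 24 − 1·(18/5) = 102/5.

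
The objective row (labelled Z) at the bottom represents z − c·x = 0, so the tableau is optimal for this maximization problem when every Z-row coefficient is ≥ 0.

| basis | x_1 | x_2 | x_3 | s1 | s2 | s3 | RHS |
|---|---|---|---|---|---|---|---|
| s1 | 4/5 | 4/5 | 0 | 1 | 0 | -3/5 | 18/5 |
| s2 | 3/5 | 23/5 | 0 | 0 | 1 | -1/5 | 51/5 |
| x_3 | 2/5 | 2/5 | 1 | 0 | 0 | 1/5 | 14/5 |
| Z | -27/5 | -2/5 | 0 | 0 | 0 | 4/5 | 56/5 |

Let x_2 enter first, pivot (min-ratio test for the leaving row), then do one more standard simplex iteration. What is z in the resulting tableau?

209/8

Ratio test on column x_2 — row 1: (18/5)/(4/5) = 9/2; row 2: (51/5)/(23/5) = 51/23; row 3: (14/5)/(2/5) = 7. Minimum is 51/23 at row 2 (s2 leaves); pivot element 23/5.
Pivot on row 2; the Z-row RHS becomes 56/5 − (-2/5)·(51/23) = 278/23.
Next entering variable (most negative Z-row entry -123/23): x_1.
Ratio test on column x_1 — row 1: (42/23)/(16/23) = 21/8; row 2: (51/23)/(3/23) = 17; row 3: (44/23)/(8/23) = 11/2. Minimum is 21/8 at row 1 (s1 leaves); pivot element 16/23.
After the second pivot the Z-row RHS is 278/23 − (-123/23)·(21/8) = 209/8.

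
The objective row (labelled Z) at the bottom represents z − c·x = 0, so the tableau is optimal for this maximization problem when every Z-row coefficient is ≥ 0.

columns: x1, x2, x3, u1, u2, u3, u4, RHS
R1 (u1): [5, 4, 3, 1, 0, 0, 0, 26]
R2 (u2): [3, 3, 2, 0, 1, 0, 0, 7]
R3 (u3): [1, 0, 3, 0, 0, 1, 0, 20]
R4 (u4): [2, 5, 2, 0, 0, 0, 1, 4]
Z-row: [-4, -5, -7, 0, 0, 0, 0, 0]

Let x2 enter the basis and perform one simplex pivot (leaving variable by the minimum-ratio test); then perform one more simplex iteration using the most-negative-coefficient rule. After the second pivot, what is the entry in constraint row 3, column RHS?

Ratio test on column x2 — row 1: 26/4 = 13/2; row 2: 7/3 = 7/3; row 3: entry 0 ≤ 0; row 4: 4/5 = 4/5. Minimum is 4/5 at row 4 (u4 leaves); pivot element 5.
Divide row 4 by 5; eliminate column x2 from the other rows.
Second iteration: most negative Z-row entry is -5 in column x3, so x3 enters.
Ratio test on column x3 — row 1: (114/5)/(7/5) = 114/7; row 2: (23/5)/(4/5) = 23/4; row 3: 20/3 = 20/3; row 4: (4/5)/(2/5) = 2. Minimum is 2 at row 4 (x2 leaves); pivot element 2/5.
Divide row 4 by 2/5; eliminate column x3 from the other rows.
After both pivots, the entry at constraint row 3, column RHS is 14.

14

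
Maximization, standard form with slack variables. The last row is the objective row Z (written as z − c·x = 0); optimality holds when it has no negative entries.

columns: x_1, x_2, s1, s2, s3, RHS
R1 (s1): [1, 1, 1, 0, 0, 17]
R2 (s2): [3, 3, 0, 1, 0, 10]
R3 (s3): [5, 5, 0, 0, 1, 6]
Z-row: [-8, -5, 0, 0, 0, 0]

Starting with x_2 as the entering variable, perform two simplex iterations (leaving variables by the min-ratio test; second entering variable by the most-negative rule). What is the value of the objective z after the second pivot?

Ratio test on column x_2 — row 1: 17/1 = 17; row 2: 10/3 = 10/3; row 3: 6/5 = 6/5. Minimum is 6/5 at row 3 (s3 leaves); pivot element 5.
Pivot on row 3; the Z-row RHS becomes 0 − (-5)·(6/5) = 6.
Next entering variable (most negative Z-row entry -3): x_1.
Ratio test on column x_1 — row 1: entry 0 ≤ 0; row 2: entry 0 ≤ 0; row 3: (6/5)/1 = 6/5. Minimum is 6/5 at row 3 (x_2 leaves); pivot element 1.
After the second pivot the Z-row RHS is 6 − (-3)·(6/5) = 48/5.

48/5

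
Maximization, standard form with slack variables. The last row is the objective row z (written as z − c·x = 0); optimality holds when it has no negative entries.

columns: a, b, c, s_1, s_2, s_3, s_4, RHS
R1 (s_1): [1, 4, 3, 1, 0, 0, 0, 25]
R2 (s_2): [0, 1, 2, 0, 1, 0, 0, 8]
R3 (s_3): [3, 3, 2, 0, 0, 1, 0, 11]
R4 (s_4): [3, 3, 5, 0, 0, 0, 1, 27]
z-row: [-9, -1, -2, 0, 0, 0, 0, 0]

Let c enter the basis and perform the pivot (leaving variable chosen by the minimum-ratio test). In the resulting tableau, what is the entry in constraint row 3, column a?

3

Ratio test on column c — row 1: 25/3 = 25/3; row 2: 8/2 = 4; row 3: 11/2 = 11/2; row 4: 27/5 = 27/5. Minimum is 4 at row 2 (s_2 leaves); pivot element 2.
Divide row 2 by 2; eliminate column c from the other rows.
Row 3 update in column a: 3 − 2·0 = 3.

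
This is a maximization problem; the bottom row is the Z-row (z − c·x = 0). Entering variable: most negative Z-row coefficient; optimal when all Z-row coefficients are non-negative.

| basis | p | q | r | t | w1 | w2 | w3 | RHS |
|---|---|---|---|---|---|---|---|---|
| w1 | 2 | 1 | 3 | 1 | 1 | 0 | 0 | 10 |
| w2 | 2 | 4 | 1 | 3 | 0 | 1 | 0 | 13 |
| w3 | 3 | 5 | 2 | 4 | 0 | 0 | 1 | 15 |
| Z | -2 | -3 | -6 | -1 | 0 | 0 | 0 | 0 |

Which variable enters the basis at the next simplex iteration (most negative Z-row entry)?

Negative Z-row entries: p: -2, q: -3, r: -6, t: -1.
The most negative is -6 in column r, so r enters.

r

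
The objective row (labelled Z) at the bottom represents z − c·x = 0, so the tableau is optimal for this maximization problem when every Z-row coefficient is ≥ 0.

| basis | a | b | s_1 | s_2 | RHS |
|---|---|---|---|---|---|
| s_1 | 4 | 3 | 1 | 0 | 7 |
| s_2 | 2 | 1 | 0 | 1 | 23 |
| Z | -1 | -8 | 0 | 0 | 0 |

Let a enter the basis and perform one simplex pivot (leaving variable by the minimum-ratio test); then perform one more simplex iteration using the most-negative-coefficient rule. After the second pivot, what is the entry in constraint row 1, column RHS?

7/3

Ratio test on column a — row 1: 7/4 = 7/4; row 2: 23/2 = 23/2. Minimum is 7/4 at row 1 (s_1 leaves); pivot element 4.
Divide row 1 by 4; eliminate column a from the other rows.
Second iteration: most negative Z-row entry is -29/4 in column b, so b enters.
Ratio test on column b — row 1: (7/4)/(3/4) = 7/3; row 2: entry -1/2 ≤ 0. Minimum is 7/3 at row 1 (a leaves); pivot element 3/4.
Divide row 1 by 3/4; eliminate column b from the other rows.
After both pivots, the entry at constraint row 1, column RHS is 7/3.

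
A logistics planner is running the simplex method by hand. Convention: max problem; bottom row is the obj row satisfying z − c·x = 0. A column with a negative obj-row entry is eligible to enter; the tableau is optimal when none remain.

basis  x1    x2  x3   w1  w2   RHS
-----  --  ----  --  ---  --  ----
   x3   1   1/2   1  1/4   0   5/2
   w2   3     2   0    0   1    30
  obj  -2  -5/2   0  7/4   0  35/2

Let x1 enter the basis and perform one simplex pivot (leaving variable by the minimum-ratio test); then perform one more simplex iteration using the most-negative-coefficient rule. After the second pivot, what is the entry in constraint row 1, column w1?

Ratio test on column x1 — row 1: (5/2)/1 = 5/2; row 2: 30/3 = 10. Minimum is 5/2 at row 1 (x3 leaves); pivot element 1.
Divide row 1 by 1; eliminate column x1 from the other rows.
Second iteration: most negative obj-row entry is -3/2 in column x2, so x2 enters.
Ratio test on column x2 — row 1: (5/2)/(1/2) = 5; row 2: (45/2)/(1/2) = 45. Minimum is 5 at row 1 (x1 leaves); pivot element 1/2.
Divide row 1 by 1/2; eliminate column x2 from the other rows.
After both pivots, the entry at constraint row 1, column w1 is 1/2.

1/2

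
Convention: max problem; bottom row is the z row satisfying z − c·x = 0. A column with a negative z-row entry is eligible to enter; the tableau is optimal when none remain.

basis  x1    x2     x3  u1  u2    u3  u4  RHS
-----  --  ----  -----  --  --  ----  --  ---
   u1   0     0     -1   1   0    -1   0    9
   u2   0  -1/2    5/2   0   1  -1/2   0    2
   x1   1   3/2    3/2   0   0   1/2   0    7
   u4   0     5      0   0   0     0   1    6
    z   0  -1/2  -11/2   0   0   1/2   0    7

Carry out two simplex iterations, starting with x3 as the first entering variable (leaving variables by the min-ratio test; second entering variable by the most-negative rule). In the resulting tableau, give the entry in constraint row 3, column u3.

Ratio test on column x3 — row 1: entry -1 ≤ 0; row 2: 2/(5/2) = 4/5; row 3: 7/(3/2) = 14/3; row 4: entry 0 ≤ 0. Minimum is 4/5 at row 2 (u2 leaves); pivot element 5/2.
Divide row 2 by 5/2; eliminate column x3 from the other rows.
Second iteration: most negative z-row entry is -8/5 in column x2, so x2 enters.
Ratio test on column x2 — row 1: entry -1/5 ≤ 0; row 2: entry -1/5 ≤ 0; row 3: (29/5)/(9/5) = 29/9; row 4: 6/5 = 6/5. Minimum is 6/5 at row 4 (u4 leaves); pivot element 5.
Divide row 4 by 5; eliminate column x2 from the other rows.
After both pivots, the entry at constraint row 3, column u3 is 4/5.

4/5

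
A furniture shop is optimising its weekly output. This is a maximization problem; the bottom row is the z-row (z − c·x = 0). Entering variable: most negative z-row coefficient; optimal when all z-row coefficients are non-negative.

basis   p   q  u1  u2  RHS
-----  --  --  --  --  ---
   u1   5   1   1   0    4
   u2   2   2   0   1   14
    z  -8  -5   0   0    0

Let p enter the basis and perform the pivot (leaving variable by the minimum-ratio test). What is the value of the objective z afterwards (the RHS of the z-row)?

32/5

Ratio test on column p — row 1: 4/5 = 4/5; row 2: 14/2 = 7. Minimum is 4/5 at row 1 (u1 leaves); pivot element 5.
Pivot on row 1; the z-row RHS becomes 0 − (-8)·(4/5) = 32/5.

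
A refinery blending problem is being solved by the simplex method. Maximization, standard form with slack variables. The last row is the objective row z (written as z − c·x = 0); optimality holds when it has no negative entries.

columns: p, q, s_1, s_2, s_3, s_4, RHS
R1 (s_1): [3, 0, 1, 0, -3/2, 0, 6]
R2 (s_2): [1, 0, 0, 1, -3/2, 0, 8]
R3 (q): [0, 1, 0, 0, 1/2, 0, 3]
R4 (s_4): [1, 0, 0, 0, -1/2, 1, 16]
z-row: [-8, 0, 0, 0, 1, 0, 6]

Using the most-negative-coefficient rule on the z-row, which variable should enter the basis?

p

Negative z-row entries: p: -8.
The most negative is -8 in column p, so p enters.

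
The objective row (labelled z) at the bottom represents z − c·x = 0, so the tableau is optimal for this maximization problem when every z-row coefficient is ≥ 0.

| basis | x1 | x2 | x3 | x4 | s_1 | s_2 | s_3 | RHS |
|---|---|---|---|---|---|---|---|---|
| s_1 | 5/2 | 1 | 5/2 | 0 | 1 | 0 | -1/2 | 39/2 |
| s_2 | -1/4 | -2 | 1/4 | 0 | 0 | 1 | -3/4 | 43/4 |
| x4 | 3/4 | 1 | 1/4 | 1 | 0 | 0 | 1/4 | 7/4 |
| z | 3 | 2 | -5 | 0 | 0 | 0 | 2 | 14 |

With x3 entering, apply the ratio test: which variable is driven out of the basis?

x4

Column x3 entries and ratios — s_1: (39/2)/(5/2) = 39/5; s_2: (43/4)/(1/4) = 43; x4: (7/4)/(1/4) = 7.
Smallest ratio is 7 in the row of x4, so x4 leaves.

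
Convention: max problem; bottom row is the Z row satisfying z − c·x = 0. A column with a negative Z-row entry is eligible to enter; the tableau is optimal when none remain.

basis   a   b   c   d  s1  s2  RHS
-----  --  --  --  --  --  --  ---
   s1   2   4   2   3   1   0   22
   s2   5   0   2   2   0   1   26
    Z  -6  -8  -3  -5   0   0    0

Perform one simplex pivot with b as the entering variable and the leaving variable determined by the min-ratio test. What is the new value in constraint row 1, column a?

1/2

Ratio test on column b — row 1: 22/4 = 11/2; row 2: entry 0 ≤ 0. Minimum is 11/2 at row 1 (s1 leaves); pivot element 4.
Divide row 1 by 4; eliminate column b from the other rows.
In the new row 1, the a entry is the old entry divided by the pivot: 2/4 = 1/2.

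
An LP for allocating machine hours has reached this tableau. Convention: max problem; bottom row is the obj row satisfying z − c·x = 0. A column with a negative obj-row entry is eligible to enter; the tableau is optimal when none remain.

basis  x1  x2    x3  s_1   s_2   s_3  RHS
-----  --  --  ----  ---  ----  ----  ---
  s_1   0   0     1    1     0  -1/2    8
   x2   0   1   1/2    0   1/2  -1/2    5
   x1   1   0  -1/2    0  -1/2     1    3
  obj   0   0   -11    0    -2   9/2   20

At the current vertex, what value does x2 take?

x2 is basic (row 2); its value is the RHS of that row, 5.

5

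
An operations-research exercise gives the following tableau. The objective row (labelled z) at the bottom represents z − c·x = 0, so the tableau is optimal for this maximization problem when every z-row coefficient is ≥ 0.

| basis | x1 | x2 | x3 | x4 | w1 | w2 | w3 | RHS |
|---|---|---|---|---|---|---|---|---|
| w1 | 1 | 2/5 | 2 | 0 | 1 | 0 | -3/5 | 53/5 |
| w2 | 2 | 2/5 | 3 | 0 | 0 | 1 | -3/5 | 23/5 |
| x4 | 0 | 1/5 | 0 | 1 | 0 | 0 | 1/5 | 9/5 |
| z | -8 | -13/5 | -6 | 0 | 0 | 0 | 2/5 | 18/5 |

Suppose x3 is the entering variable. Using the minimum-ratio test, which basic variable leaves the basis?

Column x3 entries and ratios — w1: (53/5)/2 = 53/10; w2: (23/5)/3 = 23/15; x4: 0 ≤ 0, skip.
Smallest ratio is 23/15 in the row of w2, so w2 leaves.

w2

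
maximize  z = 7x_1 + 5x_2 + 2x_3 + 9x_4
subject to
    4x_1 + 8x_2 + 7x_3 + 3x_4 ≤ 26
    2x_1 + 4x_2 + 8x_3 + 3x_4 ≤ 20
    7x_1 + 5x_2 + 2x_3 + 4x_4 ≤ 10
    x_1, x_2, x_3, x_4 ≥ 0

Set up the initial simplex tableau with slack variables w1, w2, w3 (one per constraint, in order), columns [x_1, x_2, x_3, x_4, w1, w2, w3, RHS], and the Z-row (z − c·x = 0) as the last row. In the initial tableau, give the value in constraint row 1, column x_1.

Constraint 1 has coefficient 4 on x_1.

4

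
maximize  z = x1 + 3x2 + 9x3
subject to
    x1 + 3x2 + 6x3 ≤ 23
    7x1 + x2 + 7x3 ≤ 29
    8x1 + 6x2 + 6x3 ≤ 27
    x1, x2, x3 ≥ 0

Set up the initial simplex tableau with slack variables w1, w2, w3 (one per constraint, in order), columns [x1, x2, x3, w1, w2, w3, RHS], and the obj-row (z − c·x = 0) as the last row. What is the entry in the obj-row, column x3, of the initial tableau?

The obj-row carries the negated objective coefficients: the x3 entry is -9.

-9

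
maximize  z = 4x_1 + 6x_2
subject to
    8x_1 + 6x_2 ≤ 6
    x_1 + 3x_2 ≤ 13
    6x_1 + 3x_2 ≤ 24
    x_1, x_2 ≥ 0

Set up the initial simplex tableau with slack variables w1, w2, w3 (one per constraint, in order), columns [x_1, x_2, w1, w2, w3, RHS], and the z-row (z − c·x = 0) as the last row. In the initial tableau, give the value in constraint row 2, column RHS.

The RHS of constraint 2 is b_2 = 13.

13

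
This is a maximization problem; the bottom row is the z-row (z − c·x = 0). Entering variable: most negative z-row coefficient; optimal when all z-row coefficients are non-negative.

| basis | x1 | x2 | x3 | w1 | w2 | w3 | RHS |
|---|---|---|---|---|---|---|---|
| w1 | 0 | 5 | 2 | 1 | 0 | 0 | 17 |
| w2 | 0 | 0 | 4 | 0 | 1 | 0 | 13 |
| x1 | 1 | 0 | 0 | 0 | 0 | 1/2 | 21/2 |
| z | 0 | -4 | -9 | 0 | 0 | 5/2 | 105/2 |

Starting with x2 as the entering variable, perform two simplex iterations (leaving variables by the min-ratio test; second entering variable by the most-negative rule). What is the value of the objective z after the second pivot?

Ratio test on column x2 — row 1: 17/5 = 17/5; row 2: entry 0 ≤ 0; row 3: entry 0 ≤ 0. Minimum is 17/5 at row 1 (w1 leaves); pivot element 5.
Pivot on row 1; the z-row RHS becomes 105/2 − (-4)·(17/5) = 661/10.
Next entering variable (most negative z-row entry -37/5): x3.
Ratio test on column x3 — row 1: (17/5)/(2/5) = 17/2; row 2: 13/4 = 13/4; row 3: entry 0 ≤ 0. Minimum is 13/4 at row 2 (w2 leaves); pivot element 4.
After the second pivot the z-row RHS is 661/10 − (-37/5)·(13/4) = 1803/20.

1803/20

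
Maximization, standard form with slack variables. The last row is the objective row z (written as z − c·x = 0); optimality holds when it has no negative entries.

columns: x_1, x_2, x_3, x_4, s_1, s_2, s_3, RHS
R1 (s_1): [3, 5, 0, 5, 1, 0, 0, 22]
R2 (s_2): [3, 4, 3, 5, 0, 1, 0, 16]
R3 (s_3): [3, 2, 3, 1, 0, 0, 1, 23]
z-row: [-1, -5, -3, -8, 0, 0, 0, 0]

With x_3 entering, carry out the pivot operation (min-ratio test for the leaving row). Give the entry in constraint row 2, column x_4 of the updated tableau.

Ratio test on column x_3 — row 1: entry 0 ≤ 0; row 2: 16/3 = 16/3; row 3: 23/3 = 23/3. Minimum is 16/3 at row 2 (s_2 leaves); pivot element 3.
Divide row 2 by 3; eliminate column x_3 from the other rows.
In the new row 2, the x_4 entry is the old entry divided by the pivot: 5/3 = 5/3.

5/3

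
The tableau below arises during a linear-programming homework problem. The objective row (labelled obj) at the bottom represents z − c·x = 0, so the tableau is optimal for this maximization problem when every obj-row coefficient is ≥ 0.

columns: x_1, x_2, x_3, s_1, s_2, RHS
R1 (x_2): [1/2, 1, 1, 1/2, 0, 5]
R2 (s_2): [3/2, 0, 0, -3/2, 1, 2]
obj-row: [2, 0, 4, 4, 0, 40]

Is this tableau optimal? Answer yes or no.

yes

Every obj-row coefficient is ≥ 0, so the tableau is optimal.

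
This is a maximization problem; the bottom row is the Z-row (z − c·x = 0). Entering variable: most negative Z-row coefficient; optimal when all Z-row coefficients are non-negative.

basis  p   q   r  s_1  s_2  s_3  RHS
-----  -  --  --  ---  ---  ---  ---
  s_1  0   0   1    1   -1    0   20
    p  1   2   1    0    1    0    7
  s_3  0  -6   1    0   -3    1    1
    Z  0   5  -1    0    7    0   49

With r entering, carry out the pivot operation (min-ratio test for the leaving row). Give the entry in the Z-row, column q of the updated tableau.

-1

Ratio test on column r — row 1: 20/1 = 20; row 2: 7/1 = 7; row 3: 1/1 = 1. Minimum is 1 at row 3 (s_3 leaves); pivot element 1.
Divide row 3 by 1; eliminate column r from the other rows.
Z-row update in column q: 5 − (-1)·(-6) = -1.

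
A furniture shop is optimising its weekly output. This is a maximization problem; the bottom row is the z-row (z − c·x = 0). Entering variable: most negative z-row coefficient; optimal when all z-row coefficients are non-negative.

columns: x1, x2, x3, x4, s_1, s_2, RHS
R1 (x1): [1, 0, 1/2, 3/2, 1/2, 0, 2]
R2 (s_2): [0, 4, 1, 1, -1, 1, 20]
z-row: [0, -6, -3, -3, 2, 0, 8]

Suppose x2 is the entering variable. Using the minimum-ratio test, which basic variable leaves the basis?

Column x2 entries and ratios — x1: 0 ≤ 0, skip; s_2: 20/4 = 5.
Smallest ratio is 5 in the row of s_2, so s_2 leaves.

s_2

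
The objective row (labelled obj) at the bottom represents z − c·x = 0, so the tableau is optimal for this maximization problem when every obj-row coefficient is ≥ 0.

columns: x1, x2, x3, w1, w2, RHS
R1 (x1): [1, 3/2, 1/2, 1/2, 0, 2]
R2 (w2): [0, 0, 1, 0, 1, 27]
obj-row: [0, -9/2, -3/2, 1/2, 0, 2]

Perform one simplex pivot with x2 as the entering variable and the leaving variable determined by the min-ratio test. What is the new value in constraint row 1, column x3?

Ratio test on column x2 — row 1: 2/(3/2) = 4/3; row 2: entry 0 ≤ 0. Minimum is 4/3 at row 1 (x1 leaves); pivot element 3/2.
Divide row 1 by 3/2; eliminate column x2 from the other rows.
In the new row 1, the x3 entry is the old entry divided by the pivot: (1/2)/(3/2) = 1/3.

1/3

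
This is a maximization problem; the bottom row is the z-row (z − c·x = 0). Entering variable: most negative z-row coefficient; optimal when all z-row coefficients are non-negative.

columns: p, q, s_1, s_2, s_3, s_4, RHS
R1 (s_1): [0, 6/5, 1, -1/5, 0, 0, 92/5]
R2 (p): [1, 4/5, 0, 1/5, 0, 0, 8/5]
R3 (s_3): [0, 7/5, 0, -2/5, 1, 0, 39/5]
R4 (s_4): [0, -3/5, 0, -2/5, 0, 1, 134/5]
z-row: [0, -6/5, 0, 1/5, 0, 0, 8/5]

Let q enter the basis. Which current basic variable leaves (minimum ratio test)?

p

Column q entries and ratios — s_1: (92/5)/(6/5) = 46/3; p: (8/5)/(4/5) = 2; s_3: (39/5)/(7/5) = 39/7; s_4: -3/5 ≤ 0, skip.
Smallest ratio is 2 in the row of p, so p leaves.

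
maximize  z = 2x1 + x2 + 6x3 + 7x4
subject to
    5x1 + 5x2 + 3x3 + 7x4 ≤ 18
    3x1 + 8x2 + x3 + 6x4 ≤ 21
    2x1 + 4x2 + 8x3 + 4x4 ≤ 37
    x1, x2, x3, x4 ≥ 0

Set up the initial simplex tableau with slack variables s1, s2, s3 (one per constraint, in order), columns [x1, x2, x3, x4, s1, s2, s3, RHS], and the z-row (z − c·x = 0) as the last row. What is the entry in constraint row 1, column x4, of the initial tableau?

7

Constraint 1 has coefficient 7 on x4.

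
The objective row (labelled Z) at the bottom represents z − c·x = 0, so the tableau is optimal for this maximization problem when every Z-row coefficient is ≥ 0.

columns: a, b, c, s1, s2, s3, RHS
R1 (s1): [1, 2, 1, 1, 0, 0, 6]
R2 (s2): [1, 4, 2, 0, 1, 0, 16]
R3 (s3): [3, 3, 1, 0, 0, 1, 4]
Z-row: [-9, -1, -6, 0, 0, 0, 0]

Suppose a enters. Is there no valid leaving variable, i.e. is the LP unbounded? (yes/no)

no

Column a has positive entries in row(s) 1, 2, 3, so the ratio test bounds it — not unbounded.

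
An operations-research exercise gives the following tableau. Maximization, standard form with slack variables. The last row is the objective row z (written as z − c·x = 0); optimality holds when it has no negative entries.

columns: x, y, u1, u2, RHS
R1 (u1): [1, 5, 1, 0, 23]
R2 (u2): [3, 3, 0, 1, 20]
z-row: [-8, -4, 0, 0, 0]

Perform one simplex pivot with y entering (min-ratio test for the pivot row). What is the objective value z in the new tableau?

92/5

Ratio test on column y — row 1: 23/5 = 23/5; row 2: 20/3 = 20/3. Minimum is 23/5 at row 1 (u1 leaves); pivot element 5.
Pivot on row 1; the z-row RHS becomes 0 − (-4)·(23/5) = 92/5.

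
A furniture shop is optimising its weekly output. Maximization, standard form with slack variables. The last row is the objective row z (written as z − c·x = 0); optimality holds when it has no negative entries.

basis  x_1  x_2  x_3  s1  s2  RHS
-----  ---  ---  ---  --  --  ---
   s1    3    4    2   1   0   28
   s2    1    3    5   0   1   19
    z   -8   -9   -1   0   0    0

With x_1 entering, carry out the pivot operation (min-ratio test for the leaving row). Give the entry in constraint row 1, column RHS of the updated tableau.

28/3

Ratio test on column x_1 — row 1: 28/3 = 28/3; row 2: 19/1 = 19. Minimum is 28/3 at row 1 (s1 leaves); pivot element 3.
Divide row 1 by 3; eliminate column x_1 from the other rows.
In the new row 1, the RHS entry is the old entry divided by the pivot: 28/3 = 28/3.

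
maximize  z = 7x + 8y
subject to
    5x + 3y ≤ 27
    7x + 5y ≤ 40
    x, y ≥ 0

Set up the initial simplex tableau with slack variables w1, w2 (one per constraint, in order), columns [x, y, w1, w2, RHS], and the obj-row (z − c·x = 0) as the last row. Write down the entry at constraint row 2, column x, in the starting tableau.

Constraint 2 has coefficient 7 on x.

7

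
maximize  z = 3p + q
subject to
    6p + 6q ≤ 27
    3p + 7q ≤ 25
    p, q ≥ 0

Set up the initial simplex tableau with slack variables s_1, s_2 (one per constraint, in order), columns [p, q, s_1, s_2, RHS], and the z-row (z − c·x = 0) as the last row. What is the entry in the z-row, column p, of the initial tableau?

The z-row carries the negated objective coefficients: the p entry is -3.

-3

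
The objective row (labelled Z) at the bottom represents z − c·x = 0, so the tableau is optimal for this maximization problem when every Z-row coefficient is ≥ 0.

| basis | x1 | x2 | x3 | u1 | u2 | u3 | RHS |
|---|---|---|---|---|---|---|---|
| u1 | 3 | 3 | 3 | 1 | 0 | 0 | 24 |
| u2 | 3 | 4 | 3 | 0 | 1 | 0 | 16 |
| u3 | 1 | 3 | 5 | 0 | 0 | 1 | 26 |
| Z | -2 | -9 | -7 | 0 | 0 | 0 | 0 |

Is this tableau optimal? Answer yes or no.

no

The Z-row has a negative entry -9 in column x2, so it is not optimal.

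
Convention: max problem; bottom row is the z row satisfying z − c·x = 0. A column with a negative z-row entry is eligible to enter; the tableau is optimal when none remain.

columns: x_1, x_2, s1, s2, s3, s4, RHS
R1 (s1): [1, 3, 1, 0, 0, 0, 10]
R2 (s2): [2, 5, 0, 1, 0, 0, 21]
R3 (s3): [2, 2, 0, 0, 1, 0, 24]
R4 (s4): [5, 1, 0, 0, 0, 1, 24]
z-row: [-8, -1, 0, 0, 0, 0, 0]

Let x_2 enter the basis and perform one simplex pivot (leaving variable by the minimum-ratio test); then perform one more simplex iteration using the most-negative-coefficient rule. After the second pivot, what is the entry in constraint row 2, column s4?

Ratio test on column x_2 — row 1: 10/3 = 10/3; row 2: 21/5 = 21/5; row 3: 24/2 = 12; row 4: 24/1 = 24. Minimum is 10/3 at row 1 (s1 leaves); pivot element 3.
Divide row 1 by 3; eliminate column x_2 from the other rows.
Second iteration: most negative z-row entry is -23/3 in column x_1, so x_1 enters.
Ratio test on column x_1 — row 1: (10/3)/(1/3) = 10; row 2: (13/3)/(1/3) = 13; row 3: (52/3)/(4/3) = 13; row 4: (62/3)/(14/3) = 31/7. Minimum is 31/7 at row 4 (s4 leaves); pivot element 14/3.
Divide row 4 by 14/3; eliminate column x_1 from the other rows.
After both pivots, the entry at constraint row 2, column s4 is -1/14.

-1/14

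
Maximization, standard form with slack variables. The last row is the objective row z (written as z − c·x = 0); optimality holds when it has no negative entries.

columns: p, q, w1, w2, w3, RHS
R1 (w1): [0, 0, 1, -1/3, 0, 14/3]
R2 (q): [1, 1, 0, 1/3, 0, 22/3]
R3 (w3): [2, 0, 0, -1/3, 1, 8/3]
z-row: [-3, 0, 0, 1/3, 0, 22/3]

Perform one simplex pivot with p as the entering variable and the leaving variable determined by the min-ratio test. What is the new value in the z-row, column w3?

Ratio test on column p — row 1: entry 0 ≤ 0; row 2: (22/3)/1 = 22/3; row 3: (8/3)/2 = 4/3. Minimum is 4/3 at row 3 (w3 leaves); pivot element 2.
Divide row 3 by 2; eliminate column p from the other rows.
z-row update in column w3: 0 − (-3)·(1/2) = 3/2.

3/2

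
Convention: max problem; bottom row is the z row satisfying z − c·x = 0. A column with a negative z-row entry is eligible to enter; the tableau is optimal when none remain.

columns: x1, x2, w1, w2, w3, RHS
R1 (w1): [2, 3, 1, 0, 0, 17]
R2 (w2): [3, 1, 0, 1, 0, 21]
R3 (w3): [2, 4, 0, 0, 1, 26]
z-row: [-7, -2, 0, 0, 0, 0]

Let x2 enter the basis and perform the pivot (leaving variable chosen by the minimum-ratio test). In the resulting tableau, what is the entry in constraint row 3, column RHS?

Ratio test on column x2 — row 1: 17/3 = 17/3; row 2: 21/1 = 21; row 3: 26/4 = 13/2. Minimum is 17/3 at row 1 (w1 leaves); pivot element 3.
Divide row 1 by 3; eliminate column x2 from the other rows.
Row 3 update in column RHS: 26 − 4·(17/3) = 10/3.

10/3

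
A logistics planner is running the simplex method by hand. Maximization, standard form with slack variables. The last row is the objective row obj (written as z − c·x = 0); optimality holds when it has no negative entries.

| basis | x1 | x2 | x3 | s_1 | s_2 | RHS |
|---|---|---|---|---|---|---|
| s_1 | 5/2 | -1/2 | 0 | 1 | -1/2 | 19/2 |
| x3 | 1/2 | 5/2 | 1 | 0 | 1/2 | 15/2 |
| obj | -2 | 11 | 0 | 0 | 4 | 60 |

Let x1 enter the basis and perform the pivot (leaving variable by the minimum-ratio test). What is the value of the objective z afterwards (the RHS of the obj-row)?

338/5

Ratio test on column x1 — row 1: (19/2)/(5/2) = 19/5; row 2: (15/2)/(1/2) = 15. Minimum is 19/5 at row 1 (s_1 leaves); pivot element 5/2.
Pivot on row 1; the obj-row RHS becomes 60 − (-2)·(19/5) = 338/5.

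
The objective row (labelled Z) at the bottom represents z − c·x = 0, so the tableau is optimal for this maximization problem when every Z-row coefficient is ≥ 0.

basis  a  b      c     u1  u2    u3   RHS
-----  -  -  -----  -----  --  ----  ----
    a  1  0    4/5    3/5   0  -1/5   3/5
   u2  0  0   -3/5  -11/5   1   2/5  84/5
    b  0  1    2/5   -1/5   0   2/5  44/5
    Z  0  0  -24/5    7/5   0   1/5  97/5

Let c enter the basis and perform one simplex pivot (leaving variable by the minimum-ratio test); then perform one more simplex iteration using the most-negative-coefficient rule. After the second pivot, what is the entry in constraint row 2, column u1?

Ratio test on column c — row 1: (3/5)/(4/5) = 3/4; row 2: entry -3/5 ≤ 0; row 3: (44/5)/(2/5) = 22. Minimum is 3/4 at row 1 (a leaves); pivot element 4/5.
Divide row 1 by 4/5; eliminate column c from the other rows.
Second iteration: most negative Z-row entry is -1 in column u3, so u3 enters.
Ratio test on column u3 — row 1: entry -1/4 ≤ 0; row 2: (69/4)/(1/4) = 69; row 3: (17/2)/(1/2) = 17. Minimum is 17 at row 3 (b leaves); pivot element 1/2.
Divide row 3 by 1/2; eliminate column u3 from the other rows.
After both pivots, the entry at constraint row 2, column u1 is -3/2.

-3/2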